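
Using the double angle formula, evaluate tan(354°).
tan(354°) = 2 tan 177° / (1 - tan²177°) = -0.1051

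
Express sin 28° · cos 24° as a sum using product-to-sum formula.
sin 28° cos 24° = (1/2)[sin(28°+24°) + sin(28°-24°)]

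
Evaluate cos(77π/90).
cos(77π/90) = -0.8988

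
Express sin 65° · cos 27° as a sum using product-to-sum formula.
sin 65° cos 27° = (1/2)[sin(65°+27°) + sin(65°-27°)]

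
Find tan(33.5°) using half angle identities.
tan(33.5°) = sin 67° / (1 + cos 67°) = 0.6619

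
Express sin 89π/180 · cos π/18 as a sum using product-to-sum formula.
sin 89π/180 cos π/18 = (1/2)[sin(89π/180+π/18) + sin(89π/180-π/18)]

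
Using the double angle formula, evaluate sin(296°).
sin(296°) = 2 sin 148° cos 148° = -0.8988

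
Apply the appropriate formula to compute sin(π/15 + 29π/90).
sin(π/15 + 29π/90) = sin π/15 cos 29π/90 + cos π/15 sin 29π/90 = 0.9397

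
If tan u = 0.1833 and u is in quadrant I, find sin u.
sin u = 0.1803 (using tan²u + 1 = sec²u)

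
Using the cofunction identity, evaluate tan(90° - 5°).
tan(90° - 5°) = cot(5°) = 11.43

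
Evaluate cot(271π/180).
cot(271π/180) = -0.01746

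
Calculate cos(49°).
cos(49°) = 0.6561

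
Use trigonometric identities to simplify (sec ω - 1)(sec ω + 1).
(sec ω - 1)(sec ω + 1) = tan²ω (using Diff. of squares)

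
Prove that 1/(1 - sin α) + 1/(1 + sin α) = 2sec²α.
LHS = [(1 + sin α) + (1 - sin α)] / [(1 - sin α)(1 + sin α)] = 2/(1 - sin²α) = 2/cos²α = 2sec²α = RHS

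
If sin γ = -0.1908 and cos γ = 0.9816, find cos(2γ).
cos(2γ) = cos²γ - sin²γ = 0.9271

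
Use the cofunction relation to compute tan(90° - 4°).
tan(90° - 4°) = cot(4°) = 14.3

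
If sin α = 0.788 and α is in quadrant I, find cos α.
cos α = 0.6157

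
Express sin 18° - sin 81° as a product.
sin 18° - sin 81° = 2 cos(49.5°) sin(-31.5°)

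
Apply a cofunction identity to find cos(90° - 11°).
cos(90° - 11°) = sin(11°) = 0.1908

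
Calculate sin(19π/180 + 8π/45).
sin(19π/180 + 8π/45) = sin 19π/180 cos 8π/45 + cos 19π/180 sin 8π/45 = 0.7771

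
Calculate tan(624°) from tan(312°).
tan(624°) = 2 tan 312° / (1 - tan²312°) = 9.514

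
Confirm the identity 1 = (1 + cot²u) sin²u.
RHS = csc²u · sin²u = (1/sin²u) · sin²u = 1 = LHS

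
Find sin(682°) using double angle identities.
sin(682°) = 2 sin 341° cos 341° = -0.6157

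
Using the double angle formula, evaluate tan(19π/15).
tan(19π/15) = 2 tan 19π/30 / (1 - tan²19π/30) = 1.111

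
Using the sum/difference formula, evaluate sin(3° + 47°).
sin(3° + 47°) = sin 3° cos 47° + cos 3° sin 47° = 0.766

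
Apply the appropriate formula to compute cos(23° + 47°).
cos(23° + 47°) = cos 23° cos 47° - sin 23° sin 47° = 0.342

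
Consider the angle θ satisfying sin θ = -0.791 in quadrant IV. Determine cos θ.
cos θ = √(1 - sin²θ) = 0.6118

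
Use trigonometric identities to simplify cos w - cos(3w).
cos w - cos(3w) = 2 sin(2w) sin w (using Sum-to-product)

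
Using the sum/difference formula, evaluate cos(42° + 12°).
cos(42° + 12°) = cos 42° cos 12° - sin 42° sin 12° = 0.5878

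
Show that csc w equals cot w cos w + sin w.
RHS = cos²w/sin w + sin w = (cos²w + sin²w)/sin w = 1/sin w = csc w = LHS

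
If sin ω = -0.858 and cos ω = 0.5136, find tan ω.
tan ω = sin ω / cos ω = -1.671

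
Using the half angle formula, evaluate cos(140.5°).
cos(140.5°) = -√((1 + cos 281°)/2) = -0.7716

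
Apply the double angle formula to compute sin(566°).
sin(566°) = 2 sin 283° cos 283° = -0.4384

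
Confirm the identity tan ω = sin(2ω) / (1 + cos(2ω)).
RHS = 2 sin ω cos ω / (2cos²ω) = sin ω/cos ω = tan ω = LHS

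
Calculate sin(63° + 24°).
sin(63° + 24°) = sin 63° cos 24° + cos 63° sin 24° = 0.9986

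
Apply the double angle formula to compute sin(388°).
sin(388°) = 2 sin 194° cos 194° = 0.4695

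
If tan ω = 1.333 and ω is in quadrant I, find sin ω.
sin ω = 0.7999 (using tan²ω + 1 = sec²ω)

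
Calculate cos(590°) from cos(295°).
cos(590°) = cos²295° - sin²295° = -0.6428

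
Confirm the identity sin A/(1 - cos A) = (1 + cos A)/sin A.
LHS = sin A(1 + cos A) / ((1 - cos A)(1 + cos A)) = sin A(1 + cos A) / (1 - cos²A) = sin A(1 + cos A) / sin²A = (1 + cos A)/sin A = RHS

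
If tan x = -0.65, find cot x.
cot x = 1/tan x = -1.538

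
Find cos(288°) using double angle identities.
cos(288°) = cos²144° - sin²144° = 0.309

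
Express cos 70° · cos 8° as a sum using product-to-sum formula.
cos 70° cos 8° = (1/2)[cos(70°-8°) + cos(70°+8°)]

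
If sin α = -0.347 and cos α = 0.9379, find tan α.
tan α = sin α / cos α = -0.37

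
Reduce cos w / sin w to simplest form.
cos w / sin w = cot w (using Quotient identity)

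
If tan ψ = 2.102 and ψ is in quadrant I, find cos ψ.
cos ψ = 0.4296 (using tan²ψ + 1 = sec²ψ)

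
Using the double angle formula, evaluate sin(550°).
sin(550°) = 2 sin 275° cos 275° = -0.1736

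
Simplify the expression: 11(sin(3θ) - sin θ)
11(sin(3θ) - sin θ) = 11(2 cos(2θ) sin θ) (using Sum-to-product)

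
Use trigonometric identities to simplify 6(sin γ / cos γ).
6(sin γ / cos γ) = 6(tan γ) (using Quotient identity)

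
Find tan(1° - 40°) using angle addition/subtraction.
tan(1° - 40°) = (tan 1° - tan 40°)/(1 + tan 1° tan 40°) = -0.8098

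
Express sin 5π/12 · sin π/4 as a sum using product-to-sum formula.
sin 5π/12 sin π/4 = (1/2)[cos(5π/12-π/4) - cos(5π/12+π/4)]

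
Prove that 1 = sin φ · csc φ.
RHS = sin φ · (1/sin φ) = 1 = LHS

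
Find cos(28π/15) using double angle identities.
cos(28π/15) = cos²14π/15 - sin²14π/15 = 0.9135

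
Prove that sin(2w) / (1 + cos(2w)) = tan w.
LHS = 2 sin w cos w / (2cos²w) = sin w/cos w = tan w = RHS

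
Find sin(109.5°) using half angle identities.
sin(109.5°) = √((1 - cos 219°)/2) = 0.9426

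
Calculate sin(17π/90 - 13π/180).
sin(17π/90 - 13π/180) = sin 17π/90 cos 13π/180 - cos 17π/90 sin 13π/180 = 0.3584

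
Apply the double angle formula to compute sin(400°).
sin(400°) = 2 sin 200° cos 200° = 0.6428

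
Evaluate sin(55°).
sin(55°) = 0.8192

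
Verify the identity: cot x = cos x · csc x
RHS = cos x · (1/sin x) = cos x/sin x = cot x = LHS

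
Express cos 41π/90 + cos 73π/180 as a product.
cos 41π/90 + cos 73π/180 = 2 cos(31π/72) cos(π/40)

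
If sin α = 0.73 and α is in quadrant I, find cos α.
cos α = 0.6834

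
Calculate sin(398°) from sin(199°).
sin(398°) = 2 sin 199° cos 199° = 0.6157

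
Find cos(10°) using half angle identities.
cos(10°) = √((1 + cos 20°)/2) = 0.9848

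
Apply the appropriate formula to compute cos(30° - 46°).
cos(30° - 46°) = cos 30° cos 46° + sin 30° sin 46° = 0.9613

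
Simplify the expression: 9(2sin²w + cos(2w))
9(2sin²w + cos(2w)) = 9 (using Double angle)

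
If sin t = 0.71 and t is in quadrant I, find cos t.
cos t = 0.7042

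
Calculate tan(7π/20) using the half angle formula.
tan(7π/20) = sin 7π/10 / (1 + cos 7π/10) = 1.963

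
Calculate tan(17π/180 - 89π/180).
tan(17π/180 - 89π/180) = (tan 17π/180 - tan 89π/180)/(1 + tan 17π/180 tan 89π/180) = -3.078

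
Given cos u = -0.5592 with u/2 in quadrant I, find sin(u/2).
sin(u/2) = ±√((1 - cos u)/2); positive since u/2 ∈ QI, so sin(u/2) = 0.8829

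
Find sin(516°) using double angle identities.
sin(516°) = 2 sin 258° cos 258° = 0.4067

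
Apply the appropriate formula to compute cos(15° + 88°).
cos(15° + 88°) = cos 15° cos 88° - sin 15° sin 88° = -0.225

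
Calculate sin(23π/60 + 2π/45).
sin(23π/60 + 2π/45) = sin 23π/60 cos 2π/45 + cos 23π/60 sin 2π/45 = 0.9744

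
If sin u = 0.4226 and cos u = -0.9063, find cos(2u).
cos(2u) = cos²u - sin²u = 0.6428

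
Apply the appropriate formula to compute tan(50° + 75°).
tan(50° + 75°) = (tan 50° + tan 75°)/(1 - tan 50° tan 75°) = -1.428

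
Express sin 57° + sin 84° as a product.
sin 57° + sin 84° = 2 sin(70.5°) cos(-13.5°)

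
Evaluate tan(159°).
tan(159°) = -0.3839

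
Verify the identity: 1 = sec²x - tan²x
RHS = 1/cos²x - sin²x/cos²x = (1 - sin²x)/cos²x = cos²x/cos²x = 1 = LHS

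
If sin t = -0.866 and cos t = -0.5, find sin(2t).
sin(2t) = 2 sin t cos t = 0.866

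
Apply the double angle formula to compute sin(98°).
sin(98°) = 2 sin 49° cos 49° = 0.9903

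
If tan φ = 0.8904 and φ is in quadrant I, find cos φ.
cos φ = 0.7468 (using tan²φ + 1 = sec²φ)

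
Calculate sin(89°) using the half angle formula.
sin(89°) = √((1 - cos 178°)/2) = 0.9998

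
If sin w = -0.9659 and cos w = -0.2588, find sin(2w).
sin(2w) = 2 sin w cos w = 0.4999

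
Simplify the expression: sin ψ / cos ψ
sin ψ / cos ψ = tan ψ (using Quotient identity)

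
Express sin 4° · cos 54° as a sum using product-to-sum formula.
sin 4° cos 54° = (1/2)[sin(4°+54°) + sin(4°-54°)]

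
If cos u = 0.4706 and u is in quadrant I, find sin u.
sin u = 0.8823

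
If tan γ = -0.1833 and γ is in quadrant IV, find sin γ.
sin γ = -0.1803 (using tan²γ + 1 = sec²γ)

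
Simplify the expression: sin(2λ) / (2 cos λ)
sin(2λ) / (2 cos λ) = sin λ (using Double angle)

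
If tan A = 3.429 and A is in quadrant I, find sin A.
sin A = 0.96 (using tan²A + 1 = sec²A)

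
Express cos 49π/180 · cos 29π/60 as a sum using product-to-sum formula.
cos 49π/180 cos 29π/60 = (1/2)[cos(49π/180-29π/60) + cos(49π/180+29π/60)]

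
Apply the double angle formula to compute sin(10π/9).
sin(10π/9) = 2 sin 5π/9 cos 5π/9 = -0.342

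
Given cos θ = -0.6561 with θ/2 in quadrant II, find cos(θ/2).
cos(θ/2) = ±√((1 + cos θ)/2); negative since θ/2 ∈ QII, so cos(θ/2) = -0.4147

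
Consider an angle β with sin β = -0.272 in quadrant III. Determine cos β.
cos β = ±√(1 - sin²β) = -0.9623 (negative in QIII)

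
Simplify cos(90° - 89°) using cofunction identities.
cos(90° - 89°) = sin(89°)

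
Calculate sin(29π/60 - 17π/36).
sin(29π/60 - 17π/36) = sin 29π/60 cos 17π/36 - cos 29π/60 sin 17π/36 = 0.0349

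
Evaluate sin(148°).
sin(148°) = 0.5299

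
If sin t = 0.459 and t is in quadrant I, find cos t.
cos t = 0.8884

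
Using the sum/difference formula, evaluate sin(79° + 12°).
sin(79° + 12°) = sin 79° cos 12° + cos 79° sin 12° = 0.9998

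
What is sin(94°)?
sin(94°) = 0.9976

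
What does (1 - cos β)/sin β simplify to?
(1 - cos β)/sin β = tan(β/2) (using Half angle)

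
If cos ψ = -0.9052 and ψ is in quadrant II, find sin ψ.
sin ψ = 0.425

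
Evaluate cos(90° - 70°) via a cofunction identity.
cos(90° - 70°) = sin(70°) = 0.9397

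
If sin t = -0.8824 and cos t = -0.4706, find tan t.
tan t = sin t / cos t = 1.875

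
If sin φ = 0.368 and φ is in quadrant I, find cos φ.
cos φ = 0.9298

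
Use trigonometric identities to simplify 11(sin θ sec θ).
11(sin θ sec θ) = 11(tan θ) (using Reciprocal + quotient)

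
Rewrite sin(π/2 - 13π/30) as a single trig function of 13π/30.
sin(π/2 - 13π/30) = cos(13π/30)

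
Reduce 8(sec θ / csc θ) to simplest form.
8(sec θ / csc θ) = 8(tan θ) (using Reciprocal identities)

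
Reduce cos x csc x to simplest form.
cos x csc x = cot x (using Reciprocal + quotient)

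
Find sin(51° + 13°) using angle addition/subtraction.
sin(51° + 13°) = sin 51° cos 13° + cos 51° sin 13° = 0.8988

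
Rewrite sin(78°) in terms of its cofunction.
sin(78°) = cos(90° - 78°) = cos(12°)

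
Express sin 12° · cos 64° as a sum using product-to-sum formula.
sin 12° cos 64° = (1/2)[sin(12°+64°) + sin(12°-64°)]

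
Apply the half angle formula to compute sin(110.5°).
sin(110.5°) = √((1 - cos 221°)/2) = 0.9367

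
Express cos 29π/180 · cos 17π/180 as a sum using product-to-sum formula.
cos 29π/180 cos 17π/180 = (1/2)[cos(29π/180-17π/180) + cos(29π/180+17π/180)]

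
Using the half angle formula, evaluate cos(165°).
cos(165°) = -√((1 + cos 330°)/2) = -(√6+√2)/4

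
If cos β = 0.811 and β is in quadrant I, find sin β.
sin β = 0.585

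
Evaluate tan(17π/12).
tan(17π/12) = 2+√3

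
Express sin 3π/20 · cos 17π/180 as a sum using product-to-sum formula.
sin 3π/20 cos 17π/180 = (1/2)[sin(3π/20+17π/180) + sin(3π/20-17π/180)]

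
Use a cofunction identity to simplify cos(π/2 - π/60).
cos(π/2 - π/60) = sin(π/60)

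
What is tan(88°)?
tan(88°) = 28.64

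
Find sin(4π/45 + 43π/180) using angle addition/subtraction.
sin(4π/45 + 43π/180) = sin 4π/45 cos 43π/180 + cos 4π/45 sin 43π/180 = 0.8572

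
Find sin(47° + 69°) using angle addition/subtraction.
sin(47° + 69°) = sin 47° cos 69° + cos 47° sin 69° = 0.8988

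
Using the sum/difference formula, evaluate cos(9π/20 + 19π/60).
cos(9π/20 + 19π/60) = cos 9π/20 cos 19π/60 - sin 9π/20 sin 19π/60 = -0.7431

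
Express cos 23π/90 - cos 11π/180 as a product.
cos 23π/90 - cos 11π/180 = -2 sin(19π/120) sin(7π/72)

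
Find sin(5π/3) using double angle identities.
sin(5π/3) = 2 sin 5π/6 cos 5π/6 = -√3/2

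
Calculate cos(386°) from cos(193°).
cos(386°) = cos²193° - sin²193° = 0.8988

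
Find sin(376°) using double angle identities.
sin(376°) = 2 sin 188° cos 188° = 0.2756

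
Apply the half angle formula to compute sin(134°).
sin(134°) = √((1 - cos 268°)/2) = 0.7193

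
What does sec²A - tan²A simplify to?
sec²A - tan²A = 1 (using Pythagorean identity)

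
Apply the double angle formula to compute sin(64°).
sin(64°) = 2 sin 32° cos 32° = 0.8988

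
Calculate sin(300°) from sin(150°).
sin(300°) = 2 sin 150° cos 150° = -√3/2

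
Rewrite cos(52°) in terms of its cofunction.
cos(52°) = sin(90° - 52°) = sin(38°)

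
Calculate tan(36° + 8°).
tan(36° + 8°) = (tan 36° + tan 8°)/(1 - tan 36° tan 8°) = 0.9657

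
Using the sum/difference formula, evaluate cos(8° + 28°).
cos(8° + 28°) = cos 8° cos 28° - sin 8° sin 28° = 0.809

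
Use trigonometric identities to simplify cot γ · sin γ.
cot γ · sin γ = cos γ (using Quotient identity)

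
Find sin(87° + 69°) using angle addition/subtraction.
sin(87° + 69°) = sin 87° cos 69° + cos 87° sin 69° = 0.4067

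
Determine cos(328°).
cos(328°) = 0.848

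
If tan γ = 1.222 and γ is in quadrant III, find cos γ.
cos γ = -0.6333 (using tan²γ + 1 = sec²γ)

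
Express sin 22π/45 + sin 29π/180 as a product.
sin 22π/45 + sin 29π/180 = 2 sin(13π/40) cos(59π/360)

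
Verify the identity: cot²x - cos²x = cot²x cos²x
LHS = cos²x/sin²x - cos²x = cos²x(1/sin²x - 1) = cos²x · (1 - sin²x)/sin²x = cos²x · cos²x/sin²x = cos²x · cot²x = RHS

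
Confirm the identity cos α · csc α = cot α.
LHS = cos α · (1/sin α) = cos α/sin α = cot α = RHS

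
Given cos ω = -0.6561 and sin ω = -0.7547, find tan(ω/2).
tan(ω/2) = sin ω / (1 + cos ω) = -2.195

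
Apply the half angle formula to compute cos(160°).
cos(160°) = -√((1 + cos 320°)/2) = -0.9397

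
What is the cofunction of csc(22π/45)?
csc(22π/45) = sec(π/2 - 22π/45) = sec(π/90)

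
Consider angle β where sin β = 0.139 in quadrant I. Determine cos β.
cos β = √(1 - sin²β) = 0.9903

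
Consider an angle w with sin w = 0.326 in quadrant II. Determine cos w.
cos w = ±√(1 - sin²w) = -0.9454 (negative in QII)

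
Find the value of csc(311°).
csc(311°) = -1.325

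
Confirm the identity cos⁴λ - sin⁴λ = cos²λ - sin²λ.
LHS = (cos²λ - sin²λ)(cos²λ + sin²λ) = (cos²λ - sin²λ) · 1 = cos²λ - sin²λ = RHS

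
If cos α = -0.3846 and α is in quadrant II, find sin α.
sin α = 0.9231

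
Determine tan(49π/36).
tan(49π/36) = 2.145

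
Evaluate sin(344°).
sin(344°) = -0.2756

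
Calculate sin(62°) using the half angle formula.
sin(62°) = √((1 - cos 124°)/2) = 0.8829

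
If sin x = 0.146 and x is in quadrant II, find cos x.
cos x = -0.9893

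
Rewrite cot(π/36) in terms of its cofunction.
cot(π/36) = tan(π/2 - π/36) = tan(17π/36)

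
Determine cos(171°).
cos(171°) = -0.9877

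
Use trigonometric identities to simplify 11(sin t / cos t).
11(sin t / cos t) = 11(tan t) (using Quotient identity)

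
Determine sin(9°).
sin(9°) = 0.1564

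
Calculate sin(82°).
sin(82°) = 0.9903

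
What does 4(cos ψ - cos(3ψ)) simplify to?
4(cos ψ - cos(3ψ)) = 4(2 sin(2ψ) sin ψ) (using Sum-to-product)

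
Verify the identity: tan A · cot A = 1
LHS = (sin A/cos A) · (cos A/sin A) = 1 = RHS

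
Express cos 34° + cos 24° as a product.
cos 34° + cos 24° = 2 cos(29°) cos(5°)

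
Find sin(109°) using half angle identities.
sin(109°) = √((1 - cos 218°)/2) = 0.9455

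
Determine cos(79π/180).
cos(79π/180) = 0.1908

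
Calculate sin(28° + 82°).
sin(28° + 82°) = sin 28° cos 82° + cos 28° sin 82° = 0.9397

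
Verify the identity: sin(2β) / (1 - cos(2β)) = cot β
LHS = 2 sin β cos β / (2sin²β) = cos β/sin β = cot β = RHS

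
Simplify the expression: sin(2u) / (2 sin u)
sin(2u) / (2 sin u) = cos u (using Double angle)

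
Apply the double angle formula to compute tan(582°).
tan(582°) = 2 tan 291° / (1 - tan²291°) = 0.9004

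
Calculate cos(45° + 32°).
cos(45° + 32°) = cos 45° cos 32° - sin 45° sin 32° = 0.225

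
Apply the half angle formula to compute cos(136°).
cos(136°) = -√((1 + cos 272°)/2) = -0.7193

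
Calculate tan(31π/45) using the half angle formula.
tan(31π/45) = sin 62π/45 / (1 + cos 62π/45) = -1.483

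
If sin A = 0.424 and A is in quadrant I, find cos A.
cos A = 0.9057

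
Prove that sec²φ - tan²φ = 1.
LHS = 1/cos²φ - sin²φ/cos²φ = (1 - sin²φ)/cos²φ = cos²φ/cos²φ = 1 = RHS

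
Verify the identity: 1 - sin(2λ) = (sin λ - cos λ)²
RHS = sin²λ - 2 sin λ cos λ + cos²λ = (sin²λ + cos²λ) - 2 sin λ cos λ = 1 - sin(2λ) = LHS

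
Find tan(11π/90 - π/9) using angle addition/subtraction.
tan(11π/90 - π/9) = (tan 11π/90 - tan π/9)/(1 + tan 11π/90 tan π/9) = 0.03492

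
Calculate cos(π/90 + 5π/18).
cos(π/90 + 5π/18) = cos π/90 cos 5π/18 - sin π/90 sin 5π/18 = 0.6157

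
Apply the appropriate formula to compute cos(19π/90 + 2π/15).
cos(19π/90 + 2π/15) = cos 19π/90 cos 2π/15 - sin 19π/90 sin 2π/15 = 0.4695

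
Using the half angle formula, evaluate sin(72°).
sin(72°) = √((1 - cos 144°)/2) = 0.9511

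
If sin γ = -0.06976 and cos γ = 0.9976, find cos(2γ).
cos(2γ) = cos²γ - sin²γ = 0.9903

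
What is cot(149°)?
cot(149°) = -1.664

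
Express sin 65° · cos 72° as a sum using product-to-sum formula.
sin 65° cos 72° = (1/2)[sin(65°+72°) + sin(65°-72°)]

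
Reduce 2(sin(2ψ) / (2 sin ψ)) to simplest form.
2(sin(2ψ) / (2 sin ψ)) = 2(cos ψ) (using Double angle)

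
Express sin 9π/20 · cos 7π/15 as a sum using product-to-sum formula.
sin 9π/20 cos 7π/15 = (1/2)[sin(9π/20+7π/15) + sin(9π/20-7π/15)]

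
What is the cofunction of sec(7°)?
sec(7°) = csc(90° - 7°) = csc(83°)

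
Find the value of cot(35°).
cot(35°) = 1.428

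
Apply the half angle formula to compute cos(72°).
cos(72°) = √((1 + cos 144°)/2) = 0.309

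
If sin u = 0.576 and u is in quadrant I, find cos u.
cos u = 0.8174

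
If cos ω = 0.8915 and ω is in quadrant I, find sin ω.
sin ω = 0.453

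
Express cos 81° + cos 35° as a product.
cos 81° + cos 35° = 2 cos(58°) cos(23°)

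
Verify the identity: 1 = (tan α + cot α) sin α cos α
RHS = (sin α/cos α + cos α/sin α) sin α cos α = ((sin²α + cos²α)/(sin α cos α)) · sin α cos α = sin²α + cos²α = 1 = LHS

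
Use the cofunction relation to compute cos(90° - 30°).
cos(90° - 30°) = sin(30°) = 1/2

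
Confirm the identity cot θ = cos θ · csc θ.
RHS = cos θ · (1/sin θ) = cos θ/sin θ = cot θ = LHS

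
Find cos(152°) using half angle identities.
cos(152°) = -√((1 + cos 304°)/2) = -0.8829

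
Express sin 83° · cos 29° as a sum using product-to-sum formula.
sin 83° cos 29° = (1/2)[sin(83°+29°) + sin(83°-29°)]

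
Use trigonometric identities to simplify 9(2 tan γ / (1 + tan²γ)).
9(2 tan γ / (1 + tan²γ)) = 9(sin(2γ)) (using Double angle)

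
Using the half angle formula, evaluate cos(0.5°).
cos(0.5°) = √((1 + cos 1°)/2) = 1.0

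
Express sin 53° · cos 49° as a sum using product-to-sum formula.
sin 53° cos 49° = (1/2)[sin(53°+49°) + sin(53°-49°)]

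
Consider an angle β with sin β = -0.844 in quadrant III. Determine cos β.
cos β = ±√(1 - sin²β) = -0.5363 (negative in QIII)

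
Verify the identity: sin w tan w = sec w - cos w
RHS = 1/cos w - cos w = (1 - cos²w)/cos w = sin²w/cos w = sin w · (sin w/cos w) = sin w tan w = LHS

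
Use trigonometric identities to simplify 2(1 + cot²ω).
2(1 + cot²ω) = 2(csc²ω) (using Pythagorean identity)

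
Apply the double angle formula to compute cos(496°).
cos(496°) = cos²248° - sin²248° = -0.7193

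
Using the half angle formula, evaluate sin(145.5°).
sin(145.5°) = √((1 - cos 291°)/2) = 0.5664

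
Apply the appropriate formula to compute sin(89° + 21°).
sin(89° + 21°) = sin 89° cos 21° + cos 89° sin 21° = 0.9397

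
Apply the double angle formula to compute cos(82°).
cos(82°) = cos²41° - sin²41° = 0.1392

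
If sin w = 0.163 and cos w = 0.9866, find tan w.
tan w = sin w / cos w = 0.1652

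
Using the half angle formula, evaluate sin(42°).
sin(42°) = √((1 - cos 84°)/2) = 0.6691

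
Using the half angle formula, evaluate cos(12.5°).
cos(12.5°) = √((1 + cos 25°)/2) = 0.9763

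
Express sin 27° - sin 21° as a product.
sin 27° - sin 21° = 2 cos(24°) sin(3°)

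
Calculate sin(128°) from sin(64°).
sin(128°) = 2 sin 64° cos 64° = 0.788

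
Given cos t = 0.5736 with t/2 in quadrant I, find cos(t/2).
cos(t/2) = ±√((1 + cos t)/2); positive since t/2 ∈ QI, so cos(t/2) = 0.887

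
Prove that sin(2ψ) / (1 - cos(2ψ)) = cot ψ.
LHS = 2 sin ψ cos ψ / (2sin²ψ) = cos ψ/sin ψ = cot ψ = RHS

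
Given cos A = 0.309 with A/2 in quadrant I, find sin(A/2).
sin(A/2) = ±√((1 - cos A)/2); positive since A/2 ∈ QI, so sin(A/2) = 0.5878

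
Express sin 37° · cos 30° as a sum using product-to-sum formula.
sin 37° cos 30° = (1/2)[sin(37°+30°) + sin(37°-30°)]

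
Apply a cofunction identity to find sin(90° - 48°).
sin(90° - 48°) = cos(48°) = 0.6691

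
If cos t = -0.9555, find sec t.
sec t = 1/cos t = -1.047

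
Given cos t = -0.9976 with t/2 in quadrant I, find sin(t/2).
sin(t/2) = ±√((1 - cos t)/2); positive since t/2 ∈ QI, so sin(t/2) = 0.9994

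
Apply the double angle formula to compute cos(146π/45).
cos(146π/45) = cos²73π/45 - sin²73π/45 = -0.7193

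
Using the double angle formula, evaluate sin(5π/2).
sin(5π/2) = 2 sin 5π/4 cos 5π/4 = 1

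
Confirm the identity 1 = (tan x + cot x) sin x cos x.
RHS = (sin x/cos x + cos x/sin x) sin x cos x = ((sin²x + cos²x)/(sin x cos x)) · sin x cos x = sin²x + cos²x = 1 = LHS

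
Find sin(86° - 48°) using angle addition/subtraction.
sin(86° - 48°) = sin 86° cos 48° - cos 86° sin 48° = 0.6157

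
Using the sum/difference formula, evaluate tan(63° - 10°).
tan(63° - 10°) = (tan 63° - tan 10°)/(1 + tan 63° tan 10°) = 1.327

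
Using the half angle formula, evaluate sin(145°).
sin(145°) = √((1 - cos 290°)/2) = 0.5736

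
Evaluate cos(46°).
cos(46°) = 0.6947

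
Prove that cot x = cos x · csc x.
RHS = cos x · (1/sin x) = cos x/sin x = cot x = LHS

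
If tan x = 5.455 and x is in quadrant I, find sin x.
sin x = 0.9836 (using tan²x + 1 = sec²x)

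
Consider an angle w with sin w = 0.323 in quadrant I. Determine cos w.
cos w = √(1 - sin²w) = 0.9464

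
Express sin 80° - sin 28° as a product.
sin 80° - sin 28° = 2 cos(54°) sin(26°)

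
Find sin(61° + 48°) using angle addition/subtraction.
sin(61° + 48°) = sin 61° cos 48° + cos 61° sin 48° = 0.9455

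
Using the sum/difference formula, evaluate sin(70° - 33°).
sin(70° - 33°) = sin 70° cos 33° - cos 70° sin 33° = 0.6018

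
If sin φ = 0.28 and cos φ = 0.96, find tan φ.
tan φ = sin φ / cos φ = 0.2917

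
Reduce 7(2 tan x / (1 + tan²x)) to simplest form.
7(2 tan x / (1 + tan²x)) = 7(sin(2x)) (using Double angle)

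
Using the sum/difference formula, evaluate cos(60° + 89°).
cos(60° + 89°) = cos 60° cos 89° - sin 60° sin 89° = -0.8572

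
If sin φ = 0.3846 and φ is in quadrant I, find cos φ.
cos φ = 0.9231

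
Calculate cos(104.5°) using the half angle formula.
cos(104.5°) = -√((1 + cos 209°)/2) = -0.2504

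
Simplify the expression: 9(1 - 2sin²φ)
9(1 - 2sin²φ) = 9(cos(2φ)) (using Double angle)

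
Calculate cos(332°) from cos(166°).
cos(332°) = 1 - 2sin²166° = 0.8829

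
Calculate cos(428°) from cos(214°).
cos(428°) = 1 - 2sin²214° = 0.3746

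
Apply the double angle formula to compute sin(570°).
sin(570°) = 2 sin 285° cos 285° = -1/2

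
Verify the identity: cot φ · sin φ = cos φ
LHS = (cos φ/sin φ) · sin φ = cos φ = RHS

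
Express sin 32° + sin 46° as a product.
sin 32° + sin 46° = 2 sin(39°) cos(-7°)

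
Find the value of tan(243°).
tan(243°) = 1.963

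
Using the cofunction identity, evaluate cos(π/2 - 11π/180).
cos(π/2 - 11π/180) = sin(11π/180) = 0.1908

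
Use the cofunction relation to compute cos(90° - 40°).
cos(90° - 40°) = sin(40°) = 0.6428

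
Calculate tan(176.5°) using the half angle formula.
tan(176.5°) = sin 353° / (1 + cos 353°) = -0.06116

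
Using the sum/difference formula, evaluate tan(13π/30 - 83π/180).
tan(13π/30 - 83π/180) = (tan 13π/30 - tan 83π/180)/(1 + tan 13π/30 tan 83π/180) = -0.08749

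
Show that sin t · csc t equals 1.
LHS = sin t · (1/sin t) = 1 = RHS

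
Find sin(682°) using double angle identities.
sin(682°) = 2 sin 341° cos 341° = -0.6157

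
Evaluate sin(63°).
sin(63°) = 0.891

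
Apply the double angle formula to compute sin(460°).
sin(460°) = 2 sin 230° cos 230° = 0.9848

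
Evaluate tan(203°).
tan(203°) = 0.4245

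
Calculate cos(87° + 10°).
cos(87° + 10°) = cos 87° cos 10° - sin 87° sin 10° = -0.1219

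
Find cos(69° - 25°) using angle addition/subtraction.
cos(69° - 25°) = cos 69° cos 25° + sin 69° sin 25° = 0.7193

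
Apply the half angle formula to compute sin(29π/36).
sin(29π/36) = √((1 - cos 29π/18)/2) = 0.5736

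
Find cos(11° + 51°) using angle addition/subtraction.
cos(11° + 51°) = cos 11° cos 51° - sin 11° sin 51° = 0.4695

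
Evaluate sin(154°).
sin(154°) = 0.4384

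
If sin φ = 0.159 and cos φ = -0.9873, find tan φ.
tan φ = sin φ / cos φ = -0.161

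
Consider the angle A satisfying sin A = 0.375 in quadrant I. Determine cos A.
cos A = √(1 - sin²A) = 0.927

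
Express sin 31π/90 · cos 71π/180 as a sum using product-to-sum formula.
sin 31π/90 cos 71π/180 = (1/2)[sin(31π/90+71π/180) + sin(31π/90-71π/180)]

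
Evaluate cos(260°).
cos(260°) = -0.1736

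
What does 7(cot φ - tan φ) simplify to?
7(cot φ - tan φ) = 7(2 cot(2φ)) (using Double angle)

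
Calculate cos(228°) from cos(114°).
cos(228°) = cos²114° - sin²114° = -0.6691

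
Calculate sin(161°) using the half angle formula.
sin(161°) = √((1 - cos 322°)/2) = 0.3256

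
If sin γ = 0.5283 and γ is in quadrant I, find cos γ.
cos γ = 0.8491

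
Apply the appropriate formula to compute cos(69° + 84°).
cos(69° + 84°) = cos 69° cos 84° - sin 69° sin 84° = -0.891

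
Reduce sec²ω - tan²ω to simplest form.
sec²ω - tan²ω = 1 (using Pythagorean identity)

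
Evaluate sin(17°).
sin(17°) = 0.2924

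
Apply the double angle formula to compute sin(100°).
sin(100°) = 2 sin 50° cos 50° = 0.9848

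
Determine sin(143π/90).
sin(143π/90) = -0.9613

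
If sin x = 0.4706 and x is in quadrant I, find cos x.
cos x = 0.8823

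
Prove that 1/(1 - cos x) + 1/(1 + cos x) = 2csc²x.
LHS = [(1 + cos x) + (1 - cos x)] / [(1 - cos x)(1 + cos x)] = 2/(1 - cos²x) = 2/sin²x = 2csc²x = RHS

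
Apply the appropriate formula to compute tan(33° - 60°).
tan(33° - 60°) = (tan 33° - tan 60°)/(1 + tan 33° tan 60°) = -0.5095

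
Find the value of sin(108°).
sin(108°) = 0.9511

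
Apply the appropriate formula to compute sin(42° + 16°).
sin(42° + 16°) = sin 42° cos 16° + cos 42° sin 16° = 0.848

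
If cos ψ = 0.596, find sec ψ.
sec ψ = 1/cos ψ = 1.678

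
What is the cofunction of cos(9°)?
cos(9°) = sin(90° - 9°) = sin(81°)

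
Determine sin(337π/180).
sin(337π/180) = -0.3907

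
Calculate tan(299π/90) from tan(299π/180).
tan(299π/90) = 2 tan 299π/180 / (1 - tan²299π/180) = 1.6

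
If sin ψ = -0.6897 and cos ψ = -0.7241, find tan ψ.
tan ψ = sin ψ / cos ψ = 0.9525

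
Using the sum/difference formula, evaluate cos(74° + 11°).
cos(74° + 11°) = cos 74° cos 11° - sin 74° sin 11° = 0.08716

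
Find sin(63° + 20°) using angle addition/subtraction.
sin(63° + 20°) = sin 63° cos 20° + cos 63° sin 20° = 0.9925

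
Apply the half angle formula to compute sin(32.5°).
sin(32.5°) = √((1 - cos 65°)/2) = 0.5373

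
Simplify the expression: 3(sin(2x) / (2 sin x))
3(sin(2x) / (2 sin x)) = 3(cos x) (using Double angle)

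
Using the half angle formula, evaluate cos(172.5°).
cos(172.5°) = -√((1 + cos 345°)/2) = -0.9914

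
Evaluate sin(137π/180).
sin(137π/180) = 0.682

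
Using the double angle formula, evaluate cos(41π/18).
cos(41π/18) = cos²41π/36 - sin²41π/36 = 0.6428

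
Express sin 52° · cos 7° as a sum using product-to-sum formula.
sin 52° cos 7° = (1/2)[sin(52°+7°) + sin(52°-7°)]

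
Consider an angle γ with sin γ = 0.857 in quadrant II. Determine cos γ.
cos γ = ±√(1 - sin²γ) = -0.5153 (negative in QII)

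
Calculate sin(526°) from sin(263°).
sin(526°) = 2 sin 263° cos 263° = 0.2419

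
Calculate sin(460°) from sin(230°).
sin(460°) = 2 sin 230° cos 230° = 0.9848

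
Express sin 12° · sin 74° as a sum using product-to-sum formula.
sin 12° sin 74° = (1/2)[cos(12°-74°) - cos(12°+74°)]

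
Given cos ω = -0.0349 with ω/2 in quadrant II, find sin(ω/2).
sin(ω/2) = ±√((1 - cos ω)/2); positive since ω/2 ∈ QII, so sin(ω/2) = 0.7193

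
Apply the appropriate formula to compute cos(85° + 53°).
cos(85° + 53°) = cos 85° cos 53° - sin 85° sin 53° = -0.7431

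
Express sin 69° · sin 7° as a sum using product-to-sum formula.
sin 69° sin 7° = (1/2)[cos(69°-7°) - cos(69°+7°)]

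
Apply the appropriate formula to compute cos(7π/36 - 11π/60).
cos(7π/36 - 11π/60) = cos 7π/36 cos 11π/60 + sin 7π/36 sin 11π/60 = 0.9994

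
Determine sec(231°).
sec(231°) = -1.589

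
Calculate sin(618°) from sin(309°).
sin(618°) = 2 sin 309° cos 309° = -0.9781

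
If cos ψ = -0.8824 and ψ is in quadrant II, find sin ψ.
sin ψ = 0.4705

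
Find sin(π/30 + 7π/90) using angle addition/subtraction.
sin(π/30 + 7π/90) = sin π/30 cos 7π/90 + cos π/30 sin 7π/90 = 0.342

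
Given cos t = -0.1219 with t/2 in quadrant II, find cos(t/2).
cos(t/2) = ±√((1 + cos t)/2); negative since t/2 ∈ QII, so cos(t/2) = -0.6626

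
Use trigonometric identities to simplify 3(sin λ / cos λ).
3(sin λ / cos λ) = 3(tan λ) (using Quotient identity)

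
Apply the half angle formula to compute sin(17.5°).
sin(17.5°) = √((1 - cos 35°)/2) = 0.3007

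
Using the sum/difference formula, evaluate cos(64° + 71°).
cos(64° + 71°) = cos 64° cos 71° - sin 64° sin 71° = -√2/2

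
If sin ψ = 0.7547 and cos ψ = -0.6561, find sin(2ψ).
sin(2ψ) = 2 sin ψ cos ψ = -0.9903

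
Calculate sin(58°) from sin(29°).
sin(58°) = 2 sin 29° cos 29° = 0.848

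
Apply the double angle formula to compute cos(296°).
cos(296°) = cos²148° - sin²148° = 0.4384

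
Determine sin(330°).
sin(330°) = -1/2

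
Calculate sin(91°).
sin(91°) = 0.9998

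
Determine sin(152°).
sin(152°) = 0.4695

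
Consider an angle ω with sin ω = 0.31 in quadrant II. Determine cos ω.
cos ω = ±√(1 - sin²ω) = -0.9507 (negative in QII)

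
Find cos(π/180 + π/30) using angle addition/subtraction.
cos(π/180 + π/30) = cos π/180 cos π/30 - sin π/180 sin π/30 = 0.9925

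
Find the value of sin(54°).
sin(54°) = 0.809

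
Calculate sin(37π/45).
sin(37π/45) = 0.5299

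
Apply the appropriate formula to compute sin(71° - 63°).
sin(71° - 63°) = sin 71° cos 63° - cos 71° sin 63° = 0.1392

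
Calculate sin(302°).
sin(302°) = -0.848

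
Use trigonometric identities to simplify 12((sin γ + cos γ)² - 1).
12((sin γ + cos γ)² - 1) = 12(sin(2γ)) (using Pythagorean + double angle)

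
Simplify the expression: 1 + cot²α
1 + cot²α = csc²α (using Pythagorean identity)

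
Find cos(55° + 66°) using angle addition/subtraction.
cos(55° + 66°) = cos 55° cos 66° - sin 55° sin 66° = -0.515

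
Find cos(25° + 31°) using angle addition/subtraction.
cos(25° + 31°) = cos 25° cos 31° - sin 25° sin 31° = 0.5592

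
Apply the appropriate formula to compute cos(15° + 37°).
cos(15° + 37°) = cos 15° cos 37° - sin 15° sin 37° = 0.6157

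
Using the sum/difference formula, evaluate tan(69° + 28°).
tan(69° + 28°) = (tan 69° + tan 28°)/(1 - tan 69° tan 28°) = -8.144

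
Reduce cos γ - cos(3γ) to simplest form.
cos γ - cos(3γ) = 2 sin(2γ) sin γ (using Sum-to-product)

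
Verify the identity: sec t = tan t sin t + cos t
RHS = sin²t/cos t + cos t = (sin²t + cos²t)/cos t = 1/cos t = sec t = LHS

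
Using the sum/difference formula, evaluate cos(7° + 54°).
cos(7° + 54°) = cos 7° cos 54° - sin 7° sin 54° = 0.4848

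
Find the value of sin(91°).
sin(91°) = 0.9998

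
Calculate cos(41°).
cos(41°) = 0.7547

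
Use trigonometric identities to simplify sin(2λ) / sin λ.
sin(2λ) / sin λ = 2 cos λ (using Double angle)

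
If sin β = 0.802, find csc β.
csc β = 1/sin β = 1.247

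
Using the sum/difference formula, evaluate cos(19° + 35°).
cos(19° + 35°) = cos 19° cos 35° - sin 19° sin 35° = 0.5878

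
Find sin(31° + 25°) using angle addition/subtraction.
sin(31° + 25°) = sin 31° cos 25° + cos 31° sin 25° = 0.829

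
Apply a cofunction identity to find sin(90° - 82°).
sin(90° - 82°) = cos(82°) = 0.1392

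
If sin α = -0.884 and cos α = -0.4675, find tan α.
tan α = sin α / cos α = 1.891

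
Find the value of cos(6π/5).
cos(6π/5) = -0.809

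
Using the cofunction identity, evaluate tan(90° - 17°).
tan(90° - 17°) = cot(17°) = 3.271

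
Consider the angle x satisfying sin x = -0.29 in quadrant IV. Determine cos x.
cos x = √(1 - sin²x) = 0.957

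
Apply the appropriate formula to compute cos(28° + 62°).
cos(28° + 62°) = cos 28° cos 62° - sin 28° sin 62° = 0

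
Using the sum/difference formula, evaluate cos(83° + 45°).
cos(83° + 45°) = cos 83° cos 45° - sin 83° sin 45° = -0.6157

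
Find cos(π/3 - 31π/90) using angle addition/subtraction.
cos(π/3 - 31π/90) = cos π/3 cos 31π/90 + sin π/3 sin 31π/90 = 0.9994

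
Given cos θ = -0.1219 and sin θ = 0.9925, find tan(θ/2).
tan(θ/2) = sin θ / (1 + cos θ) = 1.13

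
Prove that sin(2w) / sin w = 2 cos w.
LHS = 2 sin w cos w / sin w = 2 cos w = RHS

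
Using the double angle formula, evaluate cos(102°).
cos(102°) = cos²51° - sin²51° = -0.2079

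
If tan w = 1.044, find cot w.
cot w = 1/tan w = 0.9579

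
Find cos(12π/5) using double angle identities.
cos(12π/5) = 1 - 2sin²6π/5 = 0.309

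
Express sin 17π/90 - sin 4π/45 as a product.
sin 17π/90 - sin 4π/45 = 2 cos(5π/36) sin(π/20)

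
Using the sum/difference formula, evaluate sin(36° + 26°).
sin(36° + 26°) = sin 36° cos 26° + cos 36° sin 26° = 0.8829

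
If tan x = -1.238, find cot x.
cot x = 1/tan x = -0.8078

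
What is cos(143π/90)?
cos(143π/90) = 0.2756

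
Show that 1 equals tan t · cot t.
RHS = (sin t/cos t) · (cos t/sin t) = 1 = LHS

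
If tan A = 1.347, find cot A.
cot A = 1/tan A = 0.7424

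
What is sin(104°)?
sin(104°) = 0.9703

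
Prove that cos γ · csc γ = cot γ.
LHS = cos γ · (1/sin γ) = cos γ/sin γ = cot γ = RHS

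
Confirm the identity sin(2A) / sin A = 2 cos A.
LHS = 2 sin A cos A / sin A = 2 cos A = RHS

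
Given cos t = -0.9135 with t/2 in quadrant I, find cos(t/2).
cos(t/2) = ±√((1 + cos t)/2); positive since t/2 ∈ QI, so cos(t/2) = 0.208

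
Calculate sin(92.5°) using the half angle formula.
sin(92.5°) = √((1 - cos 185°)/2) = 0.999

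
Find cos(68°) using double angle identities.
cos(68°) = cos²34° - sin²34° = 0.3746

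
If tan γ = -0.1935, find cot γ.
cot γ = 1/tan γ = -5.168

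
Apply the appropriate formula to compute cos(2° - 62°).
cos(2° - 62°) = cos 2° cos 62° + sin 2° sin 62° = 1/2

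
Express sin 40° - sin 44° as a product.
sin 40° - sin 44° = 2 cos(42°) sin(-2°)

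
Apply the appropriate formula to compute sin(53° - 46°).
sin(53° - 46°) = sin 53° cos 46° - cos 53° sin 46° = 0.1219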